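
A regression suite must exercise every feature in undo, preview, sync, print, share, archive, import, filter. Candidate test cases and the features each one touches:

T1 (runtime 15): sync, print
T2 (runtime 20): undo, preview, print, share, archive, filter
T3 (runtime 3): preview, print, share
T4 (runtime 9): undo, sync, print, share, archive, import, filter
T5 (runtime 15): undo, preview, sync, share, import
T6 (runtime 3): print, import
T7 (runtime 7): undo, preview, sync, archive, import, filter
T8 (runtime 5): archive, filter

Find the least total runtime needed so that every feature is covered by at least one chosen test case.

T3, T7 cover every feature at runtime 3 + 7 = 10.
Any cover uses at least 2 test cases; among all covering selections none totals below 10.

10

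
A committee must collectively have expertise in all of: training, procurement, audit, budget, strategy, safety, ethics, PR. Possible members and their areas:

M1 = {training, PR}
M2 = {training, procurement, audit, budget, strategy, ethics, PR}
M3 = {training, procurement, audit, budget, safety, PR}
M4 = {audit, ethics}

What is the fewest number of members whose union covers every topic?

2

M2, M3 together cover {training, procurement, audit, budget, strategy, safety, ethics, PR} — every topic.
No single member contains all 8 topics, so 2 is optimal.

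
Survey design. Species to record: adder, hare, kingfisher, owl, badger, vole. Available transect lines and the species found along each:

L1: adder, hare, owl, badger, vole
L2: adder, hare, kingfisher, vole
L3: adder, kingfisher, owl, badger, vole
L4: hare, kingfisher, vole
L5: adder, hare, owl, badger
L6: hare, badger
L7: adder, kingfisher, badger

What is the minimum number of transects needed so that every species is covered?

L1, L2 together cover {adder, hare, kingfisher, owl, badger, vole} — every species.
No single transect contains all 6 species, so 2 is optimal.

2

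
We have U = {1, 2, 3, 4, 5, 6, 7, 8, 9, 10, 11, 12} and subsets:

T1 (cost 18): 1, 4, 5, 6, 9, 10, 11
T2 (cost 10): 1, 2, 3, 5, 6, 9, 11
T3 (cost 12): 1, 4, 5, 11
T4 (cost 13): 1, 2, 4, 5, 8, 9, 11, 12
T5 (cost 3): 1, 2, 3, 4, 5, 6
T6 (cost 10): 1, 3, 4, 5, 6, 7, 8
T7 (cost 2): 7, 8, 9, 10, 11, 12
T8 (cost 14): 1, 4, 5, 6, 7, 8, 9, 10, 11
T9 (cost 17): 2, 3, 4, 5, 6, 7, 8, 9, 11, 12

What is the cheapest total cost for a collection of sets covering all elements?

5

T5, T7 cover every element at cost 3 + 2 = 5.
Any cover uses at least 2 sets; among all covering selections none totals below 5.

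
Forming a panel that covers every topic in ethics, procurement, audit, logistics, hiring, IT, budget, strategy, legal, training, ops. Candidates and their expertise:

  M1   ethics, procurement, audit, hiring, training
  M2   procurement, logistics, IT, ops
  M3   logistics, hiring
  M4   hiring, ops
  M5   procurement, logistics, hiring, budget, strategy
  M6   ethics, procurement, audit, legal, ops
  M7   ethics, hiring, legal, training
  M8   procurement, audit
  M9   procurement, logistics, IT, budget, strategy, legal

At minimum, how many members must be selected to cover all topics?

M1, M2, M9 together cover {ethics, procurement, audit, logistics, hiring, IT, budget, strategy, legal, training, ops} — every topic.
No 2 of the 9 members cover everything (all 36 pairs fall short), so 3 is minimum.

3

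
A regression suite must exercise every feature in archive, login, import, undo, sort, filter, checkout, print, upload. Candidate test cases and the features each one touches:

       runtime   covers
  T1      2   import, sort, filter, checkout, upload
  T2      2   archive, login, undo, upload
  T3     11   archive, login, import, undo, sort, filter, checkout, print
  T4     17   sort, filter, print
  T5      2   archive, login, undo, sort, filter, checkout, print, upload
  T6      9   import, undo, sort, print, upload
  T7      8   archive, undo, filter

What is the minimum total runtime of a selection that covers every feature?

T1, T5 cover every feature at runtime 2 + 2 = 4.
Any cover uses at least 2 test cases; among all covering selections none totals below 4.

4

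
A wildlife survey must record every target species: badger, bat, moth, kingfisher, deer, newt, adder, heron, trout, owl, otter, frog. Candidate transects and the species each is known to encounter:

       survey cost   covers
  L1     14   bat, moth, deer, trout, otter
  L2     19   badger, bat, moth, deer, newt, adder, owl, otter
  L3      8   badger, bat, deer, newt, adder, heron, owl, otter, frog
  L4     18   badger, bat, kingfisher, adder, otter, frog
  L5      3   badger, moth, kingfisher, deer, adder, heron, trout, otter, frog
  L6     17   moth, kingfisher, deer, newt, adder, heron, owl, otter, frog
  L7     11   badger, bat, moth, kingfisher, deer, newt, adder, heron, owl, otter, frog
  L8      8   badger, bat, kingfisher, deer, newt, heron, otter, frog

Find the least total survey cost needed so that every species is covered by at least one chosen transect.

L3, L5 cover every species at survey cost 8 + 3 = 11.
Any cover uses at least 2 transects; among all covering selections none totals below 11.

11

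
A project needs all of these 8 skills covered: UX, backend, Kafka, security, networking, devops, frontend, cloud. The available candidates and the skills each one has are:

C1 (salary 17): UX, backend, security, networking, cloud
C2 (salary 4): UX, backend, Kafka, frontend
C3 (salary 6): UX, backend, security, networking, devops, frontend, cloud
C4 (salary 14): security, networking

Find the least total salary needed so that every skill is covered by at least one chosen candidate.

C2, C3 cover every skill at salary 4 + 6 = 10.
Any cover uses at least 2 candidates; among all covering selections none totals below 10.

10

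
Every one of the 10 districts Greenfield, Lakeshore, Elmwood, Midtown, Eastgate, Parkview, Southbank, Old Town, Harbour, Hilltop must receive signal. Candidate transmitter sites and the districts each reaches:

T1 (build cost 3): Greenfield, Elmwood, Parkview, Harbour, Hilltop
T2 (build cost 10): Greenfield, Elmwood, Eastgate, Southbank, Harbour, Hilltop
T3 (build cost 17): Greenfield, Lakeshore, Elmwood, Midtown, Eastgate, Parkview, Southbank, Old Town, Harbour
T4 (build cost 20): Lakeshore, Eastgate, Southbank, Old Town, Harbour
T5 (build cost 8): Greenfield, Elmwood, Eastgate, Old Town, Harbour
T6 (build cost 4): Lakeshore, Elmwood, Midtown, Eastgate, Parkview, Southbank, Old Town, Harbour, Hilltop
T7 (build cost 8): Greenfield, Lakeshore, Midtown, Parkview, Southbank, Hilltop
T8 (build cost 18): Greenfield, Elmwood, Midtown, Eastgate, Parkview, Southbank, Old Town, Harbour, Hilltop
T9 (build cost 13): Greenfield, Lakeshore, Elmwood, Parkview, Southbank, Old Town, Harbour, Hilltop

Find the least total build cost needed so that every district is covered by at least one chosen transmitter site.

T1, T6 cover every district at build cost 3 + 4 = 7.
Any cover uses at least 2 transmitter sites; among all covering selections none totals below 7.

7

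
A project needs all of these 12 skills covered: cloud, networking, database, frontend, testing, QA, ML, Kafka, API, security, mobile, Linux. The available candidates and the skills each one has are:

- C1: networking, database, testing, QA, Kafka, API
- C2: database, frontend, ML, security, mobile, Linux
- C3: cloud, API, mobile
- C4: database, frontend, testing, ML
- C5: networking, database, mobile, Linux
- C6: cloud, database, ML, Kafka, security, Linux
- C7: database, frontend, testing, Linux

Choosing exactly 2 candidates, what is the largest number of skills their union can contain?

Choosing C1, C2 covers {networking, database, frontend, testing, QA, ML, Kafka, API, security, mobile, Linux} — 11 skills.
No choice of 2 candidates does better; here cloud is left uncovered.

11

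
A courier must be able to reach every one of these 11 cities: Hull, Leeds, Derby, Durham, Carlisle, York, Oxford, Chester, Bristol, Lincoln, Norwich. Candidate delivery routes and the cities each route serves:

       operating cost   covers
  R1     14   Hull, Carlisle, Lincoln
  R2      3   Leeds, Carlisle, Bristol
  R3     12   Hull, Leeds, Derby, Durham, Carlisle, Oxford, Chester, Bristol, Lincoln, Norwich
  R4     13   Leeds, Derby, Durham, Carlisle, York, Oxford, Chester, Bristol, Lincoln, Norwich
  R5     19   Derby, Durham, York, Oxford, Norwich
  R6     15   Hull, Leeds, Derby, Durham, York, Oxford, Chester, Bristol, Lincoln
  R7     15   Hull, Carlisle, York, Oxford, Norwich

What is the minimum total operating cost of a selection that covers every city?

25

R3, R4 cover every city at operating cost 12 + 13 = 25.
Any cover uses at least 2 routes; among all covering selections none totals below 25.
Greedy by coverage-per-operating cost would pick R2, R3, R4 for 28 — worse than the optimum 25.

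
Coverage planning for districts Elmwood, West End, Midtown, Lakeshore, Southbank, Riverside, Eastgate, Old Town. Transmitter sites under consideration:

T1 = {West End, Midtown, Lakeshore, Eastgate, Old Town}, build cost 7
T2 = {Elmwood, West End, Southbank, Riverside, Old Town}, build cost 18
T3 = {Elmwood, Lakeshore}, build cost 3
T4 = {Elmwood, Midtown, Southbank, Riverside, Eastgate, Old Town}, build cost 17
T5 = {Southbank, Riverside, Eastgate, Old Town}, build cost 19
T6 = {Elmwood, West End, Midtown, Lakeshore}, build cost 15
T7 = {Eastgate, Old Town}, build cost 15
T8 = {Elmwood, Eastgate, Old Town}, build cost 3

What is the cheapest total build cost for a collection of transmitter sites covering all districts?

24

T1, T4 cover every district at build cost 7 + 17 = 24.
Any cover uses at least 2 transmitter sites; among all covering selections none totals below 24.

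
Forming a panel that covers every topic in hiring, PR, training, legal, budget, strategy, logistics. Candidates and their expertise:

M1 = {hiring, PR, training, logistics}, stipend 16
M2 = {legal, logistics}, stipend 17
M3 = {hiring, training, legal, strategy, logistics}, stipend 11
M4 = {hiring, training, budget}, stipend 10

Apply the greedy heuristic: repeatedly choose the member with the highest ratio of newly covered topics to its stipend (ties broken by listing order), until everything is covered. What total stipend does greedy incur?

Pick 1: M3 adds 5 new (hiring, training, legal, strategy, logistics) at stipend 11 (ratio 5/11).
Pick 2: M4 adds 1 new (budget) at stipend 10 (ratio 1/10).
Pick 3: M1 adds 1 new (PR) at stipend 16 (ratio 1/16).
Greedy total stipend: 11 + 10 + 16 = 37.

37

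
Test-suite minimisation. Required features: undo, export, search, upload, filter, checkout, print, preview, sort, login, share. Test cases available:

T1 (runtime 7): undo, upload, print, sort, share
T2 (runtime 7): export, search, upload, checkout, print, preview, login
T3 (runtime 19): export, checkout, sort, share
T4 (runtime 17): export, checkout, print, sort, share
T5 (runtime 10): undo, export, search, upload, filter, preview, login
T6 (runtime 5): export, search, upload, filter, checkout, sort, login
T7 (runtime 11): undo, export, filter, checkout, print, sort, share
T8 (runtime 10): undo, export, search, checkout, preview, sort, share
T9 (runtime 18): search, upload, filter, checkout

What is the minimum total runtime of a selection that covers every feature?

T2, T7 cover every feature at runtime 7 + 11 = 18.
Any cover uses at least 2 test cases; among all covering selections none totals below 18.
Greedy by coverage-per-runtime would pick T6, T1, T2 for 19 — worse than the optimum 18.

18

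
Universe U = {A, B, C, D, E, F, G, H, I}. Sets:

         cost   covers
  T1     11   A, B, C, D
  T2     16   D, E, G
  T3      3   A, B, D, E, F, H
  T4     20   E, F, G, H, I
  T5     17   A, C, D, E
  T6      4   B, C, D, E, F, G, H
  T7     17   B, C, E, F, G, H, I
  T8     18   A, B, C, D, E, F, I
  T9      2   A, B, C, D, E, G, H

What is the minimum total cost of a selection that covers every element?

19

T7, T9 cover every element at cost 17 + 2 = 19.
Any cover uses at least 2 sets; among all covering selections none totals below 19.
Greedy by coverage-per-cost would pick T9, T3, T7 for 22 — worse than the optimum 19.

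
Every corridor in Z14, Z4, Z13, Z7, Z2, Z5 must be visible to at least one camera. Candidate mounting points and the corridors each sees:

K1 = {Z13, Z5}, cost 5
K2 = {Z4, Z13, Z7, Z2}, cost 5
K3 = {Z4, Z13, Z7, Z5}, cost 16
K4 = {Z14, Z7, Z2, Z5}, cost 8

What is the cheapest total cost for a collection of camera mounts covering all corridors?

K2, K4 cover every corridor at cost 5 + 8 = 13.
Any cover uses at least 2 camera mounts; among all covering selections none totals below 13.

13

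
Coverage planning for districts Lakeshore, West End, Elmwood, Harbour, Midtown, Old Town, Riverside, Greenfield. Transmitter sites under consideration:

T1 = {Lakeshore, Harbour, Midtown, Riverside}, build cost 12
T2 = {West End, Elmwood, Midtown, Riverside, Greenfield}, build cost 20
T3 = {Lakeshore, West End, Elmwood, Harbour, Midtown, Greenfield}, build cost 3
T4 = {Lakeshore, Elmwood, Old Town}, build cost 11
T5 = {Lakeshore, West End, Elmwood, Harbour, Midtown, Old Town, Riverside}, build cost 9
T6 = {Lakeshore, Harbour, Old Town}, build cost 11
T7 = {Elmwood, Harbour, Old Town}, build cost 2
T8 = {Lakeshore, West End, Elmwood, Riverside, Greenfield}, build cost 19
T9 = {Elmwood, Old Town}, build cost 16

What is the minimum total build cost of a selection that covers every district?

T3, T5 cover every district at build cost 3 + 9 = 12.
Any cover uses at least 2 transmitter sites; among all covering selections none totals below 12.

12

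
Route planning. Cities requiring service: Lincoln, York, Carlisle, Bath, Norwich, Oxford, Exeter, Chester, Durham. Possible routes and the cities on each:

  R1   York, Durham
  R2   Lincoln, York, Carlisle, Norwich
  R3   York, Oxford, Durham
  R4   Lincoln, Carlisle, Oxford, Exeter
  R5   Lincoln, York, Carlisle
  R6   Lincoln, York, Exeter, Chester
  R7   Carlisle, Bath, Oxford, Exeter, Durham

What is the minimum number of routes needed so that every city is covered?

R2, R6, R7 together cover {Lincoln, York, Carlisle, Bath, Norwich, Oxford, Exeter, Chester, Durham} — every city.
No 2 of the 7 routes cover everything (all 21 pairs fall short), so 3 is minimum.

3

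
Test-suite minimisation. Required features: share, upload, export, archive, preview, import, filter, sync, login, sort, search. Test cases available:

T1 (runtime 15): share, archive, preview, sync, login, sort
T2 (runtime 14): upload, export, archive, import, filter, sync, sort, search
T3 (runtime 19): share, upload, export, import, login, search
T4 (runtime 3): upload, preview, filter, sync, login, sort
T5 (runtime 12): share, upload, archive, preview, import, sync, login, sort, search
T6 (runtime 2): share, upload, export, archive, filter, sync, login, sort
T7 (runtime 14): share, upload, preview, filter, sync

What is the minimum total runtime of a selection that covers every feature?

T5, T6 cover every feature at runtime 12 + 2 = 14.
Any cover uses at least 2 test cases; among all covering selections none totals below 14.
Greedy by coverage-per-runtime would pick T6, T4, T5 for 17 — worse than the optimum 14.

14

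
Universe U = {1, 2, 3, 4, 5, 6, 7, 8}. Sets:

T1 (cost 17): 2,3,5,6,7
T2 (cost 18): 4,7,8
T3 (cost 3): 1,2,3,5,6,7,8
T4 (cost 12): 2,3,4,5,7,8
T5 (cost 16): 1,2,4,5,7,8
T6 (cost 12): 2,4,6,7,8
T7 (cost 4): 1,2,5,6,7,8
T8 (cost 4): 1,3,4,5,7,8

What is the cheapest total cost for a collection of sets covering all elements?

7

T3, T8 cover every element at cost 3 + 4 = 7.
Any cover uses at least 2 sets; among all covering selections none totals below 7.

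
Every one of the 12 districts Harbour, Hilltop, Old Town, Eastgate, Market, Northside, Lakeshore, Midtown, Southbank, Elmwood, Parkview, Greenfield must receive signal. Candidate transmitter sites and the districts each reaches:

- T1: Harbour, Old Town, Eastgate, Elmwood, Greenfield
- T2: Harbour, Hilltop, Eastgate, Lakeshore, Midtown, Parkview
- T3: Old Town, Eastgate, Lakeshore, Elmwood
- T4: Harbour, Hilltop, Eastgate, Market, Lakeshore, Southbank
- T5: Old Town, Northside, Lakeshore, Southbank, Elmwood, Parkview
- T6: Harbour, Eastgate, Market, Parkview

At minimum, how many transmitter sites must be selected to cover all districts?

4

T1, T2, T4, T5 together cover {Harbour, Hilltop, Old Town, Eastgate, Market, Northside, Lakeshore, Midtown, Southbank, Elmwood, Parkview, Greenfield} — every district.
No 3 of the 6 transmitter sites cover everything (all 20 triples fall short), so 4 is minimum.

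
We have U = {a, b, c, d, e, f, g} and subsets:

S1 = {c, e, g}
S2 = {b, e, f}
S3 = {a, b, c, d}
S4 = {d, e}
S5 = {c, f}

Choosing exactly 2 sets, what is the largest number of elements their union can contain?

6

Choosing S1, S3 covers {a, b, c, d, e, g} — 6 elements.
No choice of 2 sets does better; here f is left uncovered.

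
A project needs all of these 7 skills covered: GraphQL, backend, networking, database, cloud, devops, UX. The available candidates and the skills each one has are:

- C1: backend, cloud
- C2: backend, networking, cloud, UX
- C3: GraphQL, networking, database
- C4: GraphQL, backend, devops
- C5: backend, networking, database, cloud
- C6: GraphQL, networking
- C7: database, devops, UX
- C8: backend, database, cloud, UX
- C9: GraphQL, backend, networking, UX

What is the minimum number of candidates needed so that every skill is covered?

C1, C3, C7 together cover {GraphQL, backend, networking, database, cloud, devops, UX} — every skill.
No 2 of the 9 candidates cover everything (all 36 pairs fall short), so 3 is minimum.

3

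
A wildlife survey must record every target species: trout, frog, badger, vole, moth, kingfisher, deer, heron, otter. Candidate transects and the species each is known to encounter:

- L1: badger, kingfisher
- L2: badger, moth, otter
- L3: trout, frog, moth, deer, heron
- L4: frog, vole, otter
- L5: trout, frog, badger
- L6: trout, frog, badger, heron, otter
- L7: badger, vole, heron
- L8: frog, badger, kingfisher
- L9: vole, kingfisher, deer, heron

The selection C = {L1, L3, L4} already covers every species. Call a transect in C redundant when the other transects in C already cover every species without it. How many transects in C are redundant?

Drop L1: badger, kingfisher uncovered — not redundant.
Drop L3: trout, moth, deer, heron uncovered — not redundant.
Drop L4: vole, otter uncovered — not redundant.
None of the transects in C is redundant.

0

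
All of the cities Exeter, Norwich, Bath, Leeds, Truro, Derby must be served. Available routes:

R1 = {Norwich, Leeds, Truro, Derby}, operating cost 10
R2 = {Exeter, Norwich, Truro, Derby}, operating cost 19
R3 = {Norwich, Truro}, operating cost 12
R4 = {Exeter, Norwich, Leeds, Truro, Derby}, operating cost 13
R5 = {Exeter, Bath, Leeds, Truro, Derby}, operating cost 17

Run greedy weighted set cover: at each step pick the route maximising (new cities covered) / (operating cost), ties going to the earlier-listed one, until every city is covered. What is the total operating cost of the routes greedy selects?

Pick 1: R1 adds 4 new (Norwich, Leeds, Truro, Derby) at operating cost 10 (ratio 4/10).
Pick 2: R5 adds 2 new (Exeter, Bath) at operating cost 17 (ratio 2/17).
Greedy total operating cost: 10 + 17 = 27.

27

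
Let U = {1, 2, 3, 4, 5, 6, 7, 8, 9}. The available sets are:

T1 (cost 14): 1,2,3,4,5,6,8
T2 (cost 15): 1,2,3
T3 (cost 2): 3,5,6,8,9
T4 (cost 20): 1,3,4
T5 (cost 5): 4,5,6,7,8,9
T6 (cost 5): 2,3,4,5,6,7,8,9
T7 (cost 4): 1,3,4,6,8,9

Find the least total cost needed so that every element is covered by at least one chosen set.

T6, T7 cover every element at cost 5 + 4 = 9.
Any cover uses at least 2 sets; among all covering selections none totals below 9.

9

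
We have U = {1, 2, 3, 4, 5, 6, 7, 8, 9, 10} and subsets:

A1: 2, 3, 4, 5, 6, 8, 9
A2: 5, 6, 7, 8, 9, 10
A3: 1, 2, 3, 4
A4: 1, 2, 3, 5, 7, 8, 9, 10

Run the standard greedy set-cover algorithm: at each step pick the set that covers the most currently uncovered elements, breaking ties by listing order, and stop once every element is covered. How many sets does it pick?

Pick 1: A4 covers 8 new elements (1, 2, 3, 5, 7, 8, 9, 10).
Pick 2: A1 covers 2 new elements (4, 6).
Greedy uses 2 sets.

2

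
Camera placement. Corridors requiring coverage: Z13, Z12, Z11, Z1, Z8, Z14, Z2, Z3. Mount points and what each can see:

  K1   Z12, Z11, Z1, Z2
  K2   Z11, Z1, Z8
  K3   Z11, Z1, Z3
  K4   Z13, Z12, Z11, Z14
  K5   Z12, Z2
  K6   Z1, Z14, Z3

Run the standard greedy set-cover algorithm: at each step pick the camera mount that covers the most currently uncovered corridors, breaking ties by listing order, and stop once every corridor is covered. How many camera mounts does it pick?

Pick 1: K1 covers 4 new corridors (Z12, Z11, Z1, Z2).
Pick 2: K4 covers 2 new corridors (Z13, Z14).
Pick 3: K2 covers 1 new corridors (Z8).
Pick 4: K3 covers 1 new corridors (Z3).
Greedy uses 4 camera mounts.

4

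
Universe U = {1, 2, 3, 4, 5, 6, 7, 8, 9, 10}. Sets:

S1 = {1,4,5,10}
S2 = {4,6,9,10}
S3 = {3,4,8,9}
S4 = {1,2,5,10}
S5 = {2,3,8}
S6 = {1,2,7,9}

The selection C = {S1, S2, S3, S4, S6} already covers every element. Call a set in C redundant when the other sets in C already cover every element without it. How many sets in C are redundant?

Drop S1: the rest still cover every element — redundant.
Drop S2: 6 uncovered — not redundant.
Drop S3: 3, 8 uncovered — not redundant.
Drop S4: the rest still cover every element — redundant.
Drop S6: 7 uncovered — not redundant.
2 redundant: S1, S4.

2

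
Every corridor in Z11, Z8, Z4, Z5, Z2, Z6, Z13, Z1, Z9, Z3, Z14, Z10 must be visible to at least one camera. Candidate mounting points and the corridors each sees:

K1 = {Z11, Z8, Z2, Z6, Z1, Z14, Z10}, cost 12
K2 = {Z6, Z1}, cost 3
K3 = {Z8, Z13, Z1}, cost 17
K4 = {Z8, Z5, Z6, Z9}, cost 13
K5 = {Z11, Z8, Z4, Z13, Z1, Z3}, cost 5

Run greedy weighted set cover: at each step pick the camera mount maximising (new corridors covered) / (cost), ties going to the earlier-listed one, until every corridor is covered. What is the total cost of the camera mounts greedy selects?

30

Pick 1: K5 adds 6 new (Z11, Z8, Z4, Z13, Z1, Z3) at cost 5 (ratio 6/5).
Pick 2: K1 adds 4 new (Z2, Z6, Z14, Z10) at cost 12 (ratio 4/12).
Pick 3: K4 adds 2 new (Z5, Z9) at cost 13 (ratio 2/13).
Greedy total cost: 5 + 12 + 13 = 30.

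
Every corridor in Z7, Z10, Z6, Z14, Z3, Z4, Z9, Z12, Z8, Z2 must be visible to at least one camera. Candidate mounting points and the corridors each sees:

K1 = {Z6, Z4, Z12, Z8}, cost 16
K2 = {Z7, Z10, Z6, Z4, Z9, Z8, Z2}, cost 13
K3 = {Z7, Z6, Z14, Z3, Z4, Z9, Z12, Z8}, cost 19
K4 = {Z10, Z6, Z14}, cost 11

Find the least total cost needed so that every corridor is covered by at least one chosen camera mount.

32

K2, K3 cover every corridor at cost 13 + 19 = 32.
Any cover uses at least 2 camera mounts; among all covering selections none totals below 32.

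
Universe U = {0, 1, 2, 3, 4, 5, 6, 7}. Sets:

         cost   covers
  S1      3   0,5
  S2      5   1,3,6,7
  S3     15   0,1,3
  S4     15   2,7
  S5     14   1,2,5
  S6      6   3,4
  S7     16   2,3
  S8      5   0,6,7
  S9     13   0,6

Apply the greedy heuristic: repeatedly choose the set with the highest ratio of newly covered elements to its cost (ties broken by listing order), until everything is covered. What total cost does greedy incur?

Pick 1: S2 adds 4 new (1, 3, 6, 7) at cost 5 (ratio 4/5).
Pick 2: S1 adds 2 new (0, 5) at cost 3 (ratio 2/3).
Pick 3: S6 adds 1 new (4) at cost 6 (ratio 1/6).
Pick 4: S5 adds 1 new (2) at cost 14 (ratio 1/14).
Greedy total cost: 5 + 3 + 6 + 14 = 28. (The true optimum is 25, so greedy overshoots here.)

28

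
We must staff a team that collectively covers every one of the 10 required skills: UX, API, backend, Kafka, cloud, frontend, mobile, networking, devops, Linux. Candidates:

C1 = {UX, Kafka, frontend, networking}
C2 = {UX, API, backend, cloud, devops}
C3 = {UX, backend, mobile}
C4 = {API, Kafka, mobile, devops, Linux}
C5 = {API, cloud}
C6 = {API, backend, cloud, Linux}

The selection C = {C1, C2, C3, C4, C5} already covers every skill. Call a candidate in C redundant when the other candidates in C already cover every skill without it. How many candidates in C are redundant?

Drop C1: frontend, networking uncovered — not redundant.
Drop C2: the rest still cover every skill — redundant.
Drop C3: the rest still cover every skill — redundant.
Drop C4: Linux uncovered — not redundant.
Drop C5: the rest still cover every skill — redundant.
3 redundant: C2, C3, C5.

3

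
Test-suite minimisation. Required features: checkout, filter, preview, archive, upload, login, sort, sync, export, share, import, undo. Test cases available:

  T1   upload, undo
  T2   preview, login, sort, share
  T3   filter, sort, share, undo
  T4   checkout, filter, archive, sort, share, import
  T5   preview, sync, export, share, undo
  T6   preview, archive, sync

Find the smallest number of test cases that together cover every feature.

4

T1, T2, T4, T5 together cover {checkout, filter, preview, archive, upload, login, sort, sync, export, share, import, undo} — every feature.
No 3 of the 6 test cases cover everything (all 20 triples fall short), so 4 is minimum.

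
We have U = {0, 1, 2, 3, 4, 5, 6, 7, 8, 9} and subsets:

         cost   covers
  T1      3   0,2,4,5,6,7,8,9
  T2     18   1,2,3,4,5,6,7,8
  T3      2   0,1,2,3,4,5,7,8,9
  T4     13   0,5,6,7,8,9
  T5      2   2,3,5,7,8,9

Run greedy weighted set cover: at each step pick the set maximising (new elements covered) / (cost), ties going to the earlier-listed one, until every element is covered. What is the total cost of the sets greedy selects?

Pick 1: T3 adds 9 new (0, 1, 2, 3, 4, 5, 7, 8, 9) at cost 2 (ratio 9/2).
Pick 2: T1 adds 1 new (6) at cost 3 (ratio 1/3).
Greedy total cost: 2 + 3 = 5.

5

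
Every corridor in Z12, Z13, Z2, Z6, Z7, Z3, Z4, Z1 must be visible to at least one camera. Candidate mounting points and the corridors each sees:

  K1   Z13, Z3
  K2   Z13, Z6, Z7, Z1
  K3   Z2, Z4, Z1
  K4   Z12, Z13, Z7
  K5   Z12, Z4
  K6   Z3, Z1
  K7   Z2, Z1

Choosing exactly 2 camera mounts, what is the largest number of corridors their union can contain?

6

Choosing K2, K3 covers {Z13, Z2, Z6, Z7, Z4, Z1} — 6 corridors.
No choice of 2 camera mounts does better; here Z12, Z3 are left uncovered.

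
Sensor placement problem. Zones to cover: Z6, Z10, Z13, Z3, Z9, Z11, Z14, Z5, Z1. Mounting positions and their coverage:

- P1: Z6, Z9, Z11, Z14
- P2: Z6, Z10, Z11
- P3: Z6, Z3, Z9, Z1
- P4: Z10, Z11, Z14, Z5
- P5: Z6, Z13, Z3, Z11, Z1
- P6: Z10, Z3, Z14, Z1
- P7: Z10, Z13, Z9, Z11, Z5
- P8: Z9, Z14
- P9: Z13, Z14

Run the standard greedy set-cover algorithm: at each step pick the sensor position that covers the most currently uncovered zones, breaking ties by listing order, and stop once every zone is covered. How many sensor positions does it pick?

3

Pick 1: P5 covers 5 new zones (Z6, Z13, Z3, Z11, Z1).
Pick 2: P4 covers 3 new zones (Z10, Z14, Z5).
Pick 3: P1 covers 1 new zones (Z9).
Greedy uses 3 sensor positions.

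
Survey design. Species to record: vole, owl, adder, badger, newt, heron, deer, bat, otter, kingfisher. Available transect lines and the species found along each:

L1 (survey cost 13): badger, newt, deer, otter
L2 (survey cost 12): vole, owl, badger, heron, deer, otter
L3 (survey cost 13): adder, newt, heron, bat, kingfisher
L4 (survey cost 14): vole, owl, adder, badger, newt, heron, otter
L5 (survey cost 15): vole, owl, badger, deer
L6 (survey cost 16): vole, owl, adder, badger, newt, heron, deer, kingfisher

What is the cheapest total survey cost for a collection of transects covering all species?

L2, L3 cover every species at survey cost 12 + 13 = 25.
Any cover uses at least 2 transects; among all covering selections none totals below 25.

25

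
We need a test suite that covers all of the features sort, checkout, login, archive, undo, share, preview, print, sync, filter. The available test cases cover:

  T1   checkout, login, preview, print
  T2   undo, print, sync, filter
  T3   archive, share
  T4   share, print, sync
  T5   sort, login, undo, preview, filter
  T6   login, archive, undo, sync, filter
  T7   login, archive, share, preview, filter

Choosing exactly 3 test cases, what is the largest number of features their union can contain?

Choosing T1, T2, T3 covers {checkout, login, archive, undo, share, preview, print, sync, filter} — 9 features.
No choice of 3 test cases does better; here sort is left uncovered.

9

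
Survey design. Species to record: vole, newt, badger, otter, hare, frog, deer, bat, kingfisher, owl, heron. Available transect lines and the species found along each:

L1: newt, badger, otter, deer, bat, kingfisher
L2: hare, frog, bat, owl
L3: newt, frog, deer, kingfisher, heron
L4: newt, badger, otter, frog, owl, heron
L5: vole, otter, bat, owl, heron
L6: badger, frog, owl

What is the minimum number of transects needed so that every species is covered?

3

L1, L2, L5 together cover {vole, newt, badger, otter, hare, frog, deer, bat, kingfisher, owl, heron} — every species.
No 2 of the 6 transects cover everything (all 15 pairs fall short), so 3 is minimum.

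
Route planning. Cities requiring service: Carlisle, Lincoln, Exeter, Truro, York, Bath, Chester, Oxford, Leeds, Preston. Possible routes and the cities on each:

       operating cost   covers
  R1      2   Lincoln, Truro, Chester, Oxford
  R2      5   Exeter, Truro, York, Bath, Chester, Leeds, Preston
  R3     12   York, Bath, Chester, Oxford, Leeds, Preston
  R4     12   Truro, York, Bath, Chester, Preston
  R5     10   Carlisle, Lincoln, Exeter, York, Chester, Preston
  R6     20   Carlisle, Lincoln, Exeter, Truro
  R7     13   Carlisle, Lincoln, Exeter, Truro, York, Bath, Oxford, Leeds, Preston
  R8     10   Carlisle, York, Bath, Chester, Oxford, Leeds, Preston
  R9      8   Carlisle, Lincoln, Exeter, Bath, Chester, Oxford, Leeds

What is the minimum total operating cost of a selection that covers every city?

R2, R9 cover every city at operating cost 5 + 8 = 13.
Any cover uses at least 2 routes; among all covering selections none totals below 13.
Greedy by coverage-per-operating cost would pick R1, R2, R9 for 15 — worse than the optimum 13.

13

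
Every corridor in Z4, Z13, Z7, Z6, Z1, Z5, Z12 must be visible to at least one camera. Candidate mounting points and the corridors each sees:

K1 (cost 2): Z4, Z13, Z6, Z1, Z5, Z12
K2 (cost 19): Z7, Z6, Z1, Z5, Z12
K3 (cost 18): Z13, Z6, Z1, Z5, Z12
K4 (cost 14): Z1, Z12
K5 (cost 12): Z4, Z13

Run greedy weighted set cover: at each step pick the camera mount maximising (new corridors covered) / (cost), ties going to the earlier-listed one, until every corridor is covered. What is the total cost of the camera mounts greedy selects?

Pick 1: K1 adds 6 new (Z4, Z13, Z6, Z1, Z5, Z12) at cost 2 (ratio 6/2).
Pick 2: K2 adds 1 new (Z7) at cost 19 (ratio 1/19).
Greedy total cost: 2 + 19 = 21.

21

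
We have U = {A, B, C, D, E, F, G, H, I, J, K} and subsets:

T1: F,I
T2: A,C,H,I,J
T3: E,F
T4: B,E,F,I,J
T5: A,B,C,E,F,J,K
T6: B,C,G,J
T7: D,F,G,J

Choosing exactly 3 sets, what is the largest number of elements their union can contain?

Choosing T2, T5, T7 covers {A, B, C, D, E, F, G, H, I, J, K} — 11 elements.
That is all 11 elements.

11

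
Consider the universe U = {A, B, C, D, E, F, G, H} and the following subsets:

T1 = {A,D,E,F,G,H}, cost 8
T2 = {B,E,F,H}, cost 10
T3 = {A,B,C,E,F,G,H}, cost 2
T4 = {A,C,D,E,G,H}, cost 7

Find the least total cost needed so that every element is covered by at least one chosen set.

9

T3, T4 cover every element at cost 2 + 7 = 9.
Any cover uses at least 2 sets; among all covering selections none totals below 9.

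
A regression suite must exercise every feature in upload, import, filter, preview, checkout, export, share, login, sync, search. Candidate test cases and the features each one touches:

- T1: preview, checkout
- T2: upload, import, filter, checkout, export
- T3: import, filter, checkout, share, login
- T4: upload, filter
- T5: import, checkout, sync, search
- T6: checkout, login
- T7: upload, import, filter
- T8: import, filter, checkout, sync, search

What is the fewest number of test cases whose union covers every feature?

T1, T2, T3, T5 together cover {upload, import, filter, preview, checkout, export, share, login, sync, search} — every feature.
No 3 of the 8 test cases cover everything (all 56 triples fall short), so 4 is minimum.

4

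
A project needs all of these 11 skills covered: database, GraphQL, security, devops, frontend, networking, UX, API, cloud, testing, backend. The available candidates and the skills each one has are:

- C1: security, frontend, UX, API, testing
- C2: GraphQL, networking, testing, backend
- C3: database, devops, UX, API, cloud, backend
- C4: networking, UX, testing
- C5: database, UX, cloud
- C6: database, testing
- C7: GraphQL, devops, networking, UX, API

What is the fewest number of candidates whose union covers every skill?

3

C1, C2, C3 together cover {database, GraphQL, security, devops, frontend, networking, UX, API, cloud, testing, backend} — every skill.
No 2 of the 7 candidates cover everything (all 21 pairs fall short), so 3 is minimum.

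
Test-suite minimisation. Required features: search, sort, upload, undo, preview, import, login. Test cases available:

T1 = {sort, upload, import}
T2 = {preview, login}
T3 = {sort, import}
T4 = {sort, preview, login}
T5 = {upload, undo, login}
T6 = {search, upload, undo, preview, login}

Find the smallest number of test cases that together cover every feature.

T1, T6 together cover {search, sort, upload, undo, preview, import, login} — every feature.
No single test case contains all 7 features, so 2 is optimal.

2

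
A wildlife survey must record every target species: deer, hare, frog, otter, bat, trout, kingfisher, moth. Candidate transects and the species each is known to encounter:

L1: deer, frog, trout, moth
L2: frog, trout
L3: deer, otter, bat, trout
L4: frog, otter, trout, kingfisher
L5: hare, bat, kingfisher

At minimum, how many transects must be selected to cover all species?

L1, L3, L5 together cover {deer, hare, frog, otter, bat, trout, kingfisher, moth} — every species.
No 2 of the 5 transects cover everything (all 10 pairs fall short), so 3 is minimum.

3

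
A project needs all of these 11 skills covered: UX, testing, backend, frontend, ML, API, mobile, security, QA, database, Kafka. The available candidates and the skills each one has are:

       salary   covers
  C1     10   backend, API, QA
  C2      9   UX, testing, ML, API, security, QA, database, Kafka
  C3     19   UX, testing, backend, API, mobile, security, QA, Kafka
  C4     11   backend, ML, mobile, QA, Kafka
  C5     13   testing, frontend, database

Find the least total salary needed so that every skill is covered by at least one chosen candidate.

33

C2, C4, C5 cover every skill at salary 9 + 11 + 13 = 33.
Any cover uses at least 3 candidates; among all covering selections none totals below 33.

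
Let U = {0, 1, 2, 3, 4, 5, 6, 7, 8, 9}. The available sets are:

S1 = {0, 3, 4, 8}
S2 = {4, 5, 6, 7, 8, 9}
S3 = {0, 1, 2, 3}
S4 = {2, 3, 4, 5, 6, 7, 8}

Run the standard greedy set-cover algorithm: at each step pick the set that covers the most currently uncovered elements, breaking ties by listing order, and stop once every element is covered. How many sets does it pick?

3

Pick 1: S4 covers 7 new elements (2, 3, 4, 5, 6, 7, 8).
Pick 2: S3 covers 2 new elements (0, 1).
Pick 3: S2 covers 1 new elements (9).
Greedy uses 3 sets. (The true minimum is 2.)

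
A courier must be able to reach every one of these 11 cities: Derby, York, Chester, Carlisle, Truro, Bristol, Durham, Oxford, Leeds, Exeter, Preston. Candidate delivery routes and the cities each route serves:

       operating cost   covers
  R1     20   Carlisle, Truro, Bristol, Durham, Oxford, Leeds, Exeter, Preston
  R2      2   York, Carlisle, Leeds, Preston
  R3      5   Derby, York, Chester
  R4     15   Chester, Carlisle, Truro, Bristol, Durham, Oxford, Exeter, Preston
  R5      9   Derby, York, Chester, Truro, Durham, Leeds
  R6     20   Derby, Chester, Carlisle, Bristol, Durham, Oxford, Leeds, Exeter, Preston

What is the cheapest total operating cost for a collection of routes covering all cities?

22

R2, R3, R4 cover every city at operating cost 2 + 5 + 15 = 22.
Any cover uses at least 2 routes; among all covering selections none totals below 22.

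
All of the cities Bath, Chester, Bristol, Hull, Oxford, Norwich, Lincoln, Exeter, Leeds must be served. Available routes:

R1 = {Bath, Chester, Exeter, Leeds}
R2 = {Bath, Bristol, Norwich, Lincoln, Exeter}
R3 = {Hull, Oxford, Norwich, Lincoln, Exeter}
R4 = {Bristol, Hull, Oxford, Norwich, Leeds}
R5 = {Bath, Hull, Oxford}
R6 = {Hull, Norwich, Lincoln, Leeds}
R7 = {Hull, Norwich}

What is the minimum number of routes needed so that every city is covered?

3

R1, R2, R3 together cover {Bath, Chester, Bristol, Hull, Oxford, Norwich, Lincoln, Exeter, Leeds} — every city.
No 2 of the 7 routes cover everything (all 21 pairs fall short), so 3 is minimum.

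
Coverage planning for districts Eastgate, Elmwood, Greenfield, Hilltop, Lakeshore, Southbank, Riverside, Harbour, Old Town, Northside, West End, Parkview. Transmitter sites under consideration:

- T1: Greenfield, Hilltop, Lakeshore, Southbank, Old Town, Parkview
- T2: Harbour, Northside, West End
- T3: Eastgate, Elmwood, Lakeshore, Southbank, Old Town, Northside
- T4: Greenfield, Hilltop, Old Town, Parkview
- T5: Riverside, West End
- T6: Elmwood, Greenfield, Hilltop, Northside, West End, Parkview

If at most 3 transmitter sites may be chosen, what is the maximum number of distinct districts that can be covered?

11

Choosing T1, T2, T3 covers {Eastgate, Elmwood, Greenfield, Hilltop, Lakeshore, Southbank, Harbour, Old Town, Northside, West End, Parkview} — 11 districts.
No choice of 3 transmitter sites does better; here Riverside is left uncovered.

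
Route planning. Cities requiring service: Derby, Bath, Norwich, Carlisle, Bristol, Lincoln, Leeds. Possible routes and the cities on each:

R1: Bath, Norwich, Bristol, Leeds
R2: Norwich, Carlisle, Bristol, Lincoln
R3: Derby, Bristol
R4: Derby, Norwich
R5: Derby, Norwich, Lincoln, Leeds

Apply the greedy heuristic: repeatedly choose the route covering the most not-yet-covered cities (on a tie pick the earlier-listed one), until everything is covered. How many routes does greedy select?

3

Pick 1: R1 covers 4 new cities (Bath, Norwich, Bristol, Leeds).
Pick 2: R2 covers 2 new cities (Carlisle, Lincoln).
Pick 3: R3 covers 1 new cities (Derby).
Greedy uses 3 routes.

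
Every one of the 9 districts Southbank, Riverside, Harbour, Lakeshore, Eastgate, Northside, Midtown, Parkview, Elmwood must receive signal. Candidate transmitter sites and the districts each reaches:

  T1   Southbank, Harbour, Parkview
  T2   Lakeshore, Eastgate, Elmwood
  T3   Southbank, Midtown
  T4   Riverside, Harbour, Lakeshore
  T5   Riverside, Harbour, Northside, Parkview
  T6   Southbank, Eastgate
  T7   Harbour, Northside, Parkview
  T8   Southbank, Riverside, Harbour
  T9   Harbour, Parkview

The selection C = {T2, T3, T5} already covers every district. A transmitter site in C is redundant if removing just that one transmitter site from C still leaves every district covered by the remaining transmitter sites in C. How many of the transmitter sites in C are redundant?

0

Drop T2: Lakeshore, Eastgate, Elmwood uncovered — not redundant.
Drop T3: Southbank, Midtown uncovered — not redundant.
Drop T5: Riverside, Harbour, Northside, Parkview uncovered — not redundant.
None of the transmitter sites in C is redundant.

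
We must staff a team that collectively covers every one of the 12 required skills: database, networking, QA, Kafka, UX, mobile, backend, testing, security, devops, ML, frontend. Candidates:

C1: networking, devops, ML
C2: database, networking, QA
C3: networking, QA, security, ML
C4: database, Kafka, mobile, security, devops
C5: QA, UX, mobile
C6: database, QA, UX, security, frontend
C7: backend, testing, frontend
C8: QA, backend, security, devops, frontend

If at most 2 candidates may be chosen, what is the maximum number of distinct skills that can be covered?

8

Choosing C1, C6 covers {database, networking, QA, UX, security, devops, ML, frontend} — 8 skills.
No choice of 2 candidates does better; here Kafka, mobile, backend, testing are left uncovered.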